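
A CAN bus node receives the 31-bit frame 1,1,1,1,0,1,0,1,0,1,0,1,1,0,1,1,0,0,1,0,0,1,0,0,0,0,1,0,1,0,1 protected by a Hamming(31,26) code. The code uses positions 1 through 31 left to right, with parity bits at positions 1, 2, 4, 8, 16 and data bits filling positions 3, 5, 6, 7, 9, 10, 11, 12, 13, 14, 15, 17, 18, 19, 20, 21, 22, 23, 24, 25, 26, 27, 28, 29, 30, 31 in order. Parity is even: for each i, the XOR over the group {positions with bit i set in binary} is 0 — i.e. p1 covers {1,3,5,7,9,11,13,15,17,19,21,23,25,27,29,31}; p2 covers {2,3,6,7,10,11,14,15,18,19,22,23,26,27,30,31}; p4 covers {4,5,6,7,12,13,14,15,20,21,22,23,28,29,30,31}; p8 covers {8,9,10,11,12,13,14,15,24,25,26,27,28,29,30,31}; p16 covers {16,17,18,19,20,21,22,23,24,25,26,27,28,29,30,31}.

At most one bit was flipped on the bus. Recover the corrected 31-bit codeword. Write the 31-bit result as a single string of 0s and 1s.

s1 (pos 1,3,5,7,9,11,13,15,17,19,21,23,25,27,29,31): 1⊕1⊕0⊕0⊕0⊕0⊕1⊕1⊕0⊕1⊕0⊕0⊕0⊕1⊕1⊕1 = 0
s2 (pos 2,3,6,7,10,11,14,15,18,19,22,23,26,27,30,31): 1⊕1⊕1⊕0⊕1⊕0⊕0⊕1⊕0⊕1⊕1⊕0⊕0⊕1⊕0⊕1 = 1
s4 (pos 4,5,6,7,12,13,14,15,20,21,22,23,28,29,30,31): 1⊕0⊕1⊕0⊕1⊕1⊕0⊕1⊕0⊕0⊕1⊕0⊕0⊕1⊕0⊕1 = 0
s8 (pos 8,9,10,11,12,13,14,15,24,25,26,27,28,29,30,31): 1⊕0⊕1⊕0⊕1⊕1⊕0⊕1⊕0⊕0⊕0⊕1⊕0⊕1⊕0⊕1 = 0
s16 (pos 16,17,18,19,20,21,22,23,24,25,26,27,28,29,30,31): 1⊕0⊕0⊕1⊕0⊕0⊕1⊕0⊕0⊕0⊕0⊕1⊕0⊕1⊕0⊕1 = 0
Syndrome s16…s1 = 00010 → error at position 2.
Flip position 2: 1111010101011011001001000010101 → 1011010101011011001001000010101

1011010101011011001001000010101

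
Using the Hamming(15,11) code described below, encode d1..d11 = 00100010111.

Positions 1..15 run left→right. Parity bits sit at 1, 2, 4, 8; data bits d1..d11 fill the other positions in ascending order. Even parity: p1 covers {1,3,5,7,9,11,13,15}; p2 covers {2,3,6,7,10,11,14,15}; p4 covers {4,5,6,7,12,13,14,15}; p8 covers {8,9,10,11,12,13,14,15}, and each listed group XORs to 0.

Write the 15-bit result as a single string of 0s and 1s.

100001000010111

Place data at non-parity positions: p1 p2 0 p4 0 1 0 p8 0 0 1 0 1 1 1
p1 (pos 1,3,5,7,9,11,13,15): XOR of data positions = 0⊕0⊕0⊕0⊕1⊕1⊕1 = 1
p2 (pos 2,3,6,7,10,11,14,15): XOR of data positions = 0⊕1⊕0⊕0⊕1⊕1⊕1 = 0
p4 (pos 4,5,6,7,12,13,14,15): XOR of data positions = 0⊕1⊕0⊕0⊕1⊕1⊕1 = 0
p8 (pos 8,9,10,11,12,13,14,15): XOR of data positions = 0⊕0⊕1⊕0⊕1⊕1⊕1 = 0
Codeword: 100001000010111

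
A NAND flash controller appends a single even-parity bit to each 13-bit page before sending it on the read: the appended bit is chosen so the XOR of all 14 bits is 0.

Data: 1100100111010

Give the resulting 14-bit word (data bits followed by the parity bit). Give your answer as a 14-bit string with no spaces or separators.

XOR of the 13 data bits: 1⊕1⊕0⊕0⊕1⊕0⊕0⊕1⊕1⊕1⊕0⊕1⊕0 = 1
Parity bit = 1 (so all 14 bits XOR to 0).

11001001110101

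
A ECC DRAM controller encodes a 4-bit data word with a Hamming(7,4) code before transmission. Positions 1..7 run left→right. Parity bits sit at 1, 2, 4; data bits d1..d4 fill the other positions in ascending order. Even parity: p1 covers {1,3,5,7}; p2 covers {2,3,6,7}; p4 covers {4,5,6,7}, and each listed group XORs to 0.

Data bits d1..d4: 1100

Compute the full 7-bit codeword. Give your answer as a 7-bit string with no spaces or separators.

Place data at non-parity positions: p1 p2 1 p4 1 0 0
p1 (pos 1,3,5,7): XOR of data positions = 1⊕1⊕0 = 0
p2 (pos 2,3,6,7): XOR of data positions = 1⊕0⊕0 = 1
p4 (pos 4,5,6,7): XOR of data positions = 1⊕0⊕0 = 1
Codeword: 0111100

0111100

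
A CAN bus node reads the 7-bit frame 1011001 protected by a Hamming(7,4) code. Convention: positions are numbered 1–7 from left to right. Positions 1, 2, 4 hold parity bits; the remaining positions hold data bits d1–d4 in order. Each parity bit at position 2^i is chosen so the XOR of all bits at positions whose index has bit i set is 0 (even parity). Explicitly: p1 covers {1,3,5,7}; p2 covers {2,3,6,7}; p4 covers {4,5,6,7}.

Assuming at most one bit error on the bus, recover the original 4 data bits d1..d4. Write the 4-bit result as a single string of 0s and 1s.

1001

s1 (pos 1,3,5,7): 1⊕1⊕0⊕1 = 1
s2 (pos 2,3,6,7): 0⊕1⊕0⊕1 = 0
s4 (pos 4,5,6,7): 1⊕0⊕0⊕1 = 0
Syndrome s4…s1 = 001 → error at position 1.
Flip position 1: 1011001 → 0011001
Read data bits from positions 3,5,6,7: 1001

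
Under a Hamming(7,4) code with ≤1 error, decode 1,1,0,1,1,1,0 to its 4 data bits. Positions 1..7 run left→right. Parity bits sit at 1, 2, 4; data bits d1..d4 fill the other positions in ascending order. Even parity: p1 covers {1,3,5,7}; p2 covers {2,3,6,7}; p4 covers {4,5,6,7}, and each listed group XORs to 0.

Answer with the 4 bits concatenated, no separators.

s1 (pos 1,3,5,7): 1⊕0⊕1⊕0 = 0
s2 (pos 2,3,6,7): 1⊕0⊕1⊕0 = 0
s4 (pos 4,5,6,7): 1⊕1⊕1⊕0 = 1
Syndrome s4…s1 = 100 → error at position 4.
Flip position 4: 1101110 → 1100110
Read data bits from positions 3,5,6,7: 0110

0110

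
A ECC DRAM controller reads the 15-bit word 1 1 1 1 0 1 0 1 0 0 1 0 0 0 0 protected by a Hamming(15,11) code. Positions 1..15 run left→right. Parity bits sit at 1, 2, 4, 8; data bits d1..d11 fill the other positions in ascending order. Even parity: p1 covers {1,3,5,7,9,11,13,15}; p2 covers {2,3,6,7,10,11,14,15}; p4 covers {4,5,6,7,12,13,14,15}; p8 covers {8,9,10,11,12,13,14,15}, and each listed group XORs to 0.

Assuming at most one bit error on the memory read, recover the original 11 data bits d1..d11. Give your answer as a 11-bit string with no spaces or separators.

10100010000

s1 (pos 1,3,5,7,9,11,13,15): 1⊕1⊕0⊕0⊕0⊕1⊕0⊕0 = 1
s2 (pos 2,3,6,7,10,11,14,15): 1⊕1⊕1⊕0⊕0⊕1⊕0⊕0 = 0
s4 (pos 4,5,6,7,12,13,14,15): 1⊕0⊕1⊕0⊕0⊕0⊕0⊕0 = 0
s8 (pos 8,9,10,11,12,13,14,15): 1⊕0⊕0⊕1⊕0⊕0⊕0⊕0 = 0
Syndrome s8…s1 = 0001 → error at position 1.
Flip position 1: 111101010010000 → 011101010010000
Read data bits from positions 3,5,6,7,9,10,11,12,13,14,15: 10100010000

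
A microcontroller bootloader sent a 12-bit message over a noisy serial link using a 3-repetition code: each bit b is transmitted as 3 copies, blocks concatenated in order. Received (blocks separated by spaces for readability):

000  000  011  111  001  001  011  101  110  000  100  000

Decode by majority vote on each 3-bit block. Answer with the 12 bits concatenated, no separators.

Block 1 (000): 0 ones → 0
Block 2 (000): 0 ones → 0
Block 3 (011): 2 ones → 1
Block 4 (111): 3 ones → 1
Block 5 (001): 1 one → 0
Block 6 (001): 1 one → 0
Block 7 (011): 2 ones → 1
Block 8 (101): 2 ones → 1
Block 9 (110): 2 ones → 1
Block 10 (000): 0 ones → 0
Block 11 (100): 1 one → 0
Block 12 (000): 0 ones → 0

001100111000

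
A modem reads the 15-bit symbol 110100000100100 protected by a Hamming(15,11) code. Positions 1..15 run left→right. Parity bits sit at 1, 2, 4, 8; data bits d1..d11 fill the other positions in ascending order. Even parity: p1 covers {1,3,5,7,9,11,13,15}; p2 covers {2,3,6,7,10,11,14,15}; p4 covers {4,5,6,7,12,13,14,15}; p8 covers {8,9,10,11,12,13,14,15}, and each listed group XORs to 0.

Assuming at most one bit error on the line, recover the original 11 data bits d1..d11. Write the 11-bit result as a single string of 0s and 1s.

s1 (pos 1,3,5,7,9,11,13,15): 1⊕0⊕0⊕0⊕0⊕0⊕1⊕0 = 0
s2 (pos 2,3,6,7,10,11,14,15): 1⊕0⊕0⊕0⊕1⊕0⊕0⊕0 = 0
s4 (pos 4,5,6,7,12,13,14,15): 1⊕0⊕0⊕0⊕0⊕1⊕0⊕0 = 0
s8 (pos 8,9,10,11,12,13,14,15): 0⊕0⊕1⊕0⊕0⊕1⊕0⊕0 = 0
Syndrome s8…s1 = 0000 → no error.
Read data bits from positions 3,5,6,7,9,10,11,12,13,14,15: 00000100100

00000100100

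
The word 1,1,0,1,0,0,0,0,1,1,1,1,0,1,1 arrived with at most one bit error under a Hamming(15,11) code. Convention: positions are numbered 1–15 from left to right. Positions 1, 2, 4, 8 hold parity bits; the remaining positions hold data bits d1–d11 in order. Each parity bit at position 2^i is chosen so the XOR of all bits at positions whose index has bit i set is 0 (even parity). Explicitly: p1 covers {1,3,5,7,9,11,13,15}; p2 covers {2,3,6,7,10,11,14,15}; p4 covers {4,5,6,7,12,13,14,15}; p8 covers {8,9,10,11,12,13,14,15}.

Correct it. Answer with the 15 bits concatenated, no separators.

100100001111011

s1 (pos 1,3,5,7,9,11,13,15): 1⊕0⊕0⊕0⊕1⊕1⊕0⊕1 = 0
s2 (pos 2,3,6,7,10,11,14,15): 1⊕0⊕0⊕0⊕1⊕1⊕1⊕1 = 1
s4 (pos 4,5,6,7,12,13,14,15): 1⊕0⊕0⊕0⊕1⊕0⊕1⊕1 = 0
s8 (pos 8,9,10,11,12,13,14,15): 0⊕1⊕1⊕1⊕1⊕0⊕1⊕1 = 0
Syndrome s8…s1 = 0010 → error at position 2.
Flip position 2: 110100001111011 → 100100001111011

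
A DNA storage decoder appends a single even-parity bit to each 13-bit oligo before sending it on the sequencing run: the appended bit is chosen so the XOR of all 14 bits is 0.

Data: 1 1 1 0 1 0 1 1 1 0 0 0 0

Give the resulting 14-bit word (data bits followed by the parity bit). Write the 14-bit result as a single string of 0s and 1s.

11101011100001

XOR of the 13 data bits: 1⊕1⊕1⊕0⊕1⊕0⊕1⊕1⊕1⊕0⊕0⊕0⊕0 = 1
Parity bit = 1 (so all 14 bits XOR to 0).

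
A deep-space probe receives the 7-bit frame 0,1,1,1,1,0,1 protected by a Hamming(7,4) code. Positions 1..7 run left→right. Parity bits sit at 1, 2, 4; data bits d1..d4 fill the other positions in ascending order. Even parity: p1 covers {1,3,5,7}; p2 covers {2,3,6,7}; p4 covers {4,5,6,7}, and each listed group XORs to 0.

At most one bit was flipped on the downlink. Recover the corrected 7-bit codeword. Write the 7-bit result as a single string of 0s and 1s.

s1 (pos 1,3,5,7): 0⊕1⊕1⊕1 = 1
s2 (pos 2,3,6,7): 1⊕1⊕0⊕1 = 1
s4 (pos 4,5,6,7): 1⊕1⊕0⊕1 = 1
Syndrome s4…s1 = 111 → error at position 7.
Flip position 7: 0111101 → 0111100

0111100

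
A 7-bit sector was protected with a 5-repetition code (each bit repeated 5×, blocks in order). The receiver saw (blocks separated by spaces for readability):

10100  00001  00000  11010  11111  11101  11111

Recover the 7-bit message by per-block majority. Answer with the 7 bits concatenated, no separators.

Block 1 (10100): 2 ones → 0
Block 2 (00001): 1 one → 0
Block 3 (00000): 0 ones → 0
Block 4 (11010): 3 ones → 1
Block 5 (11111): 5 ones → 1
Block 6 (11101): 4 ones → 1
Block 7 (11111): 5 ones → 1

0001111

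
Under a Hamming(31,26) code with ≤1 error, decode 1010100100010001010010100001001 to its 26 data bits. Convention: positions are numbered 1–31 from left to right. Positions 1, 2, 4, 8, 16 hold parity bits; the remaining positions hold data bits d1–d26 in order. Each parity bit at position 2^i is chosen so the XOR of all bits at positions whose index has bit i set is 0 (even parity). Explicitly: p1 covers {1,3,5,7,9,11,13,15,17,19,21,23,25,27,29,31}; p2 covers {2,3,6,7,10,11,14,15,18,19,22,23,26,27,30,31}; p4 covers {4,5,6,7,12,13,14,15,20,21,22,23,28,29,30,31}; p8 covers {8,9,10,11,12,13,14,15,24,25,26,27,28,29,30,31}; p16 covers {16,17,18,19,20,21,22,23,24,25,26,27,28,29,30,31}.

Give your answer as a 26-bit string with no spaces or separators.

s1 (pos 1,3,5,7,9,11,13,15,17,19,21,23,25,27,29,31): 1⊕1⊕1⊕0⊕0⊕0⊕0⊕0⊕0⊕0⊕1⊕1⊕0⊕0⊕0⊕1 = 0
s2 (pos 2,3,6,7,10,11,14,15,18,19,22,23,26,27,30,31): 0⊕1⊕0⊕0⊕0⊕0⊕0⊕0⊕1⊕0⊕0⊕1⊕0⊕0⊕0⊕1 = 0
s4 (pos 4,5,6,7,12,13,14,15,20,21,22,23,28,29,30,31): 0⊕1⊕0⊕0⊕1⊕0⊕0⊕0⊕0⊕1⊕0⊕1⊕1⊕0⊕0⊕1 = 0
s8 (pos 8,9,10,11,12,13,14,15,24,25,26,27,28,29,30,31): 1⊕0⊕0⊕0⊕1⊕0⊕0⊕0⊕0⊕0⊕0⊕0⊕1⊕0⊕0⊕1 = 0
s16 (pos 16,17,18,19,20,21,22,23,24,25,26,27,28,29,30,31): 1⊕0⊕1⊕0⊕0⊕1⊕0⊕1⊕0⊕0⊕0⊕0⊕1⊕0⊕0⊕1 = 0
Syndrome s16…s1 = 00000 → no error.
Read data bits from positions 3,5,6,7,9,10,11,12,13,14,15,17,18,19,20,21,22,23,24,25,26,27,28,29,30,31: 11000001000010010100001001

11000001000010010100001001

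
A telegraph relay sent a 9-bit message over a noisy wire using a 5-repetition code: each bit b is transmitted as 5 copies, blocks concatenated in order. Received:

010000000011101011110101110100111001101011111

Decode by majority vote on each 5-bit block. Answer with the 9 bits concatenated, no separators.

001110111

Block 1 (01000): 1 one → 0
Block 2 (00000): 0 ones → 0
Block 3 (11101): 4 ones → 1
Block 4 (01111): 4 ones → 1
Block 5 (01011): 3 ones → 1
Block 6 (10100): 2 ones → 0
Block 7 (11100): 3 ones → 1
Block 8 (11010): 3 ones → 1
Block 9 (11111): 5 ones → 1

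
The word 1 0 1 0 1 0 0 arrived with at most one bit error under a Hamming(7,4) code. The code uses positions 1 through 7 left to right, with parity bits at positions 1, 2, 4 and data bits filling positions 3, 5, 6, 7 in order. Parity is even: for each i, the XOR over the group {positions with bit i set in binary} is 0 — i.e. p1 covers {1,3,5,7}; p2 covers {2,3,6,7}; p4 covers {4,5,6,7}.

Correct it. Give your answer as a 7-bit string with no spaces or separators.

1010101

s1 (pos 1,3,5,7): 1⊕1⊕1⊕0 = 1
s2 (pos 2,3,6,7): 0⊕1⊕0⊕0 = 1
s4 (pos 4,5,6,7): 0⊕1⊕0⊕0 = 1
Syndrome s4…s1 = 111 → error at position 7.
Flip position 7: 1010100 → 1010101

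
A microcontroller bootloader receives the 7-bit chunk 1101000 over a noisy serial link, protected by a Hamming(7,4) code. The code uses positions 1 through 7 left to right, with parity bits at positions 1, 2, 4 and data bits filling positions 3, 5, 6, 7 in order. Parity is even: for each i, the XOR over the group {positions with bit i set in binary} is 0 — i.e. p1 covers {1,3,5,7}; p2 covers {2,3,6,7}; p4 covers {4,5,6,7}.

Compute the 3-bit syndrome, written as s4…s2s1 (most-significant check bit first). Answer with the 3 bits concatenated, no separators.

111

s1 (pos 1,3,5,7): 1⊕0⊕0⊕0 = 1
s2 (pos 2,3,6,7): 1⊕0⊕0⊕0 = 1
s4 (pos 4,5,6,7): 1⊕0⊕0⊕0 = 1
Syndrome s4…s1 = 111 → error at position 7.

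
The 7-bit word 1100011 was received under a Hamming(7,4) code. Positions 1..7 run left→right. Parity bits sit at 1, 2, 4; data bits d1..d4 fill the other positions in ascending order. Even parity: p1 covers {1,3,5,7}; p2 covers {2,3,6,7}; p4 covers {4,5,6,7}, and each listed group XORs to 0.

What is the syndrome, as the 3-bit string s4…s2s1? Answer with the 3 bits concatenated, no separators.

s1 (pos 1,3,5,7): 1⊕0⊕0⊕1 = 0
s2 (pos 2,3,6,7): 1⊕0⊕1⊕1 = 1
s4 (pos 4,5,6,7): 0⊕0⊕1⊕1 = 0
Syndrome s4…s1 = 010 → error at position 2.

010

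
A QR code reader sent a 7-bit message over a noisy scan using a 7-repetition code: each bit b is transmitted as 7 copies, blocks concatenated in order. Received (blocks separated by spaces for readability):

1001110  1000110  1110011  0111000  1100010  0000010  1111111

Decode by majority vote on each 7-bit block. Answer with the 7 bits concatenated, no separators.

1010001

Block 1 (1001110): 4 ones → 1
Block 2 (1000110): 3 ones → 0
Block 3 (1110011): 5 ones → 1
Block 4 (0111000): 3 ones → 0
Block 5 (1100010): 3 ones → 0
Block 6 (0000010): 1 one → 0
Block 7 (1111111): 7 ones → 1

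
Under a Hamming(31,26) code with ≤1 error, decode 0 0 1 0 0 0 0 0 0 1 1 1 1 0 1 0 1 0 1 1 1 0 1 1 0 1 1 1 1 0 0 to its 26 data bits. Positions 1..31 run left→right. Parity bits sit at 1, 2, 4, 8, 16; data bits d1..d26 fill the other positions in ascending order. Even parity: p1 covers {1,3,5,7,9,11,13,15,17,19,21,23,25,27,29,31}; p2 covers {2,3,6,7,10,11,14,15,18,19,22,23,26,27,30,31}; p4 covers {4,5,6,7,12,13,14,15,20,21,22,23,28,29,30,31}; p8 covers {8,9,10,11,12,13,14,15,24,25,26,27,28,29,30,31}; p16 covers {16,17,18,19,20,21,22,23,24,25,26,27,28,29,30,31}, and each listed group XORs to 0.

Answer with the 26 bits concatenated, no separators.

10000111101101110110111100

s1 (pos 1,3,5,7,9,11,13,15,17,19,21,23,25,27,29,31): 0⊕1⊕0⊕0⊕0⊕1⊕1⊕1⊕1⊕1⊕1⊕1⊕0⊕1⊕1⊕0 = 0
s2 (pos 2,3,6,7,10,11,14,15,18,19,22,23,26,27,30,31): 0⊕1⊕0⊕0⊕1⊕1⊕0⊕1⊕0⊕1⊕0⊕1⊕1⊕1⊕0⊕0 = 0
s4 (pos 4,5,6,7,12,13,14,15,20,21,22,23,28,29,30,31): 0⊕0⊕0⊕0⊕1⊕1⊕0⊕1⊕1⊕1⊕0⊕1⊕1⊕1⊕0⊕0 = 0
s8 (pos 8,9,10,11,12,13,14,15,24,25,26,27,28,29,30,31): 0⊕0⊕1⊕1⊕1⊕1⊕0⊕1⊕1⊕0⊕1⊕1⊕1⊕1⊕0⊕0 = 0
s16 (pos 16,17,18,19,20,21,22,23,24,25,26,27,28,29,30,31): 0⊕1⊕0⊕1⊕1⊕1⊕0⊕1⊕1⊕0⊕1⊕1⊕1⊕1⊕0⊕0 = 0
Syndrome s16…s1 = 00000 → no error.
Read data bits from positions 3,5,6,7,9,10,11,12,13,14,15,17,18,19,20,21,22,23,24,25,26,27,28,29,30,31: 10000111101101110110111100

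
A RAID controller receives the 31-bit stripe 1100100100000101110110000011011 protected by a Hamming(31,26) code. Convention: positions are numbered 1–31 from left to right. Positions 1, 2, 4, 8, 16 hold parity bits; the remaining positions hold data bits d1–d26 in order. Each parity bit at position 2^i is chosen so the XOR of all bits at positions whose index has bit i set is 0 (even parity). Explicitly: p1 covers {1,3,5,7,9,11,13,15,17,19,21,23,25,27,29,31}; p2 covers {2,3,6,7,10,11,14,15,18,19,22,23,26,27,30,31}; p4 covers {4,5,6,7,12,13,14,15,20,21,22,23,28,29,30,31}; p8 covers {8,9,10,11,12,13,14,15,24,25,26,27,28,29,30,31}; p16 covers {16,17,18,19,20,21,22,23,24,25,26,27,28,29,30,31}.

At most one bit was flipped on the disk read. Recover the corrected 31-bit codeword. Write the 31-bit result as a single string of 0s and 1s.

1100100100000101110010000011011

s1 (pos 1,3,5,7,9,11,13,15,17,19,21,23,25,27,29,31): 1⊕0⊕1⊕0⊕0⊕0⊕0⊕0⊕1⊕0⊕1⊕0⊕0⊕1⊕0⊕1 = 0
s2 (pos 2,3,6,7,10,11,14,15,18,19,22,23,26,27,30,31): 1⊕0⊕0⊕0⊕0⊕0⊕1⊕0⊕1⊕0⊕0⊕0⊕0⊕1⊕1⊕1 = 0
s4 (pos 4,5,6,7,12,13,14,15,20,21,22,23,28,29,30,31): 0⊕1⊕0⊕0⊕0⊕0⊕1⊕0⊕1⊕1⊕0⊕0⊕1⊕0⊕1⊕1 = 1
s8 (pos 8,9,10,11,12,13,14,15,24,25,26,27,28,29,30,31): 1⊕0⊕0⊕0⊕0⊕0⊕1⊕0⊕0⊕0⊕0⊕1⊕1⊕0⊕1⊕1 = 0
s16 (pos 16,17,18,19,20,21,22,23,24,25,26,27,28,29,30,31): 1⊕1⊕1⊕0⊕1⊕1⊕0⊕0⊕0⊕0⊕0⊕1⊕1⊕0⊕1⊕1 = 1
Syndrome s16…s1 = 10100 → error at position 20.
Flip position 20: 1100100100000101110110000011011 → 1100100100000101110010000011011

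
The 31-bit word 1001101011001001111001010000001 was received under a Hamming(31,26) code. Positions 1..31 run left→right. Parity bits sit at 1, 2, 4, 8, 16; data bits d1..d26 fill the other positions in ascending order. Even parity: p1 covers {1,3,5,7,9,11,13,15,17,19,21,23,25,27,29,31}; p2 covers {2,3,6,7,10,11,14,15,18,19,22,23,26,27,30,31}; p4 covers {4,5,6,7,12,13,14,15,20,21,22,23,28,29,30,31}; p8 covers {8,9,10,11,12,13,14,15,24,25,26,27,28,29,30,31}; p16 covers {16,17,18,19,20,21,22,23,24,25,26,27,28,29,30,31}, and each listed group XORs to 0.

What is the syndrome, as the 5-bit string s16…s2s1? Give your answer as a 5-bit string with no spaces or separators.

11000

s1 (pos 1,3,5,7,9,11,13,15,17,19,21,23,25,27,29,31): 1⊕0⊕1⊕1⊕1⊕0⊕1⊕0⊕1⊕1⊕0⊕0⊕0⊕0⊕0⊕1 = 0
s2 (pos 2,3,6,7,10,11,14,15,18,19,22,23,26,27,30,31): 0⊕0⊕0⊕1⊕1⊕0⊕0⊕0⊕1⊕1⊕1⊕0⊕0⊕0⊕0⊕1 = 0
s4 (pos 4,5,6,7,12,13,14,15,20,21,22,23,28,29,30,31): 1⊕1⊕0⊕1⊕0⊕1⊕0⊕0⊕0⊕0⊕1⊕0⊕0⊕0⊕0⊕1 = 0
s8 (pos 8,9,10,11,12,13,14,15,24,25,26,27,28,29,30,31): 0⊕1⊕1⊕0⊕0⊕1⊕0⊕0⊕1⊕0⊕0⊕0⊕0⊕0⊕0⊕1 = 1
s16 (pos 16,17,18,19,20,21,22,23,24,25,26,27,28,29,30,31): 1⊕1⊕1⊕1⊕0⊕0⊕1⊕0⊕1⊕0⊕0⊕0⊕0⊕0⊕0⊕1 = 1
Syndrome s16…s1 = 11000 → error at position 24.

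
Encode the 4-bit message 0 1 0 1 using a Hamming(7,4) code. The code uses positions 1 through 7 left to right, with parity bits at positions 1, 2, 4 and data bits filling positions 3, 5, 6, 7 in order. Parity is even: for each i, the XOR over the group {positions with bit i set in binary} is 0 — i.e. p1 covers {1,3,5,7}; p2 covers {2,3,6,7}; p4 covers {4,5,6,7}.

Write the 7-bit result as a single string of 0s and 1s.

Place data at non-parity positions: p1 p2 0 p4 1 0 1
p1 (pos 1,3,5,7): XOR of data positions = 0⊕1⊕1 = 0
p2 (pos 2,3,6,7): XOR of data positions = 0⊕0⊕1 = 1
p4 (pos 4,5,6,7): XOR of data positions = 1⊕0⊕1 = 0
Codeword: 0100101

0100101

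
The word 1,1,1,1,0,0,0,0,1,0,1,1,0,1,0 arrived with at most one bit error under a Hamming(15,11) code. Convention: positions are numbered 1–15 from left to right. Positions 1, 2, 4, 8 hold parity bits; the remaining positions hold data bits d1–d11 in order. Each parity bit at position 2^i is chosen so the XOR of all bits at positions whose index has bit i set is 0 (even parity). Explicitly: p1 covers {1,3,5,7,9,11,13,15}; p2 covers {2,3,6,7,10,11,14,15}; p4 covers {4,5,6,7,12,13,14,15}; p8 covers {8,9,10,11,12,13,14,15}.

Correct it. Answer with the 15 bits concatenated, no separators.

s1 (pos 1,3,5,7,9,11,13,15): 1⊕1⊕0⊕0⊕1⊕1⊕0⊕0 = 0
s2 (pos 2,3,6,7,10,11,14,15): 1⊕1⊕0⊕0⊕0⊕1⊕1⊕0 = 0
s4 (pos 4,5,6,7,12,13,14,15): 1⊕0⊕0⊕0⊕1⊕0⊕1⊕0 = 1
s8 (pos 8,9,10,11,12,13,14,15): 0⊕1⊕0⊕1⊕1⊕0⊕1⊕0 = 0
Syndrome s8…s1 = 0100 → error at position 4.
Flip position 4: 111100001011010 → 111000001011010

111000001011010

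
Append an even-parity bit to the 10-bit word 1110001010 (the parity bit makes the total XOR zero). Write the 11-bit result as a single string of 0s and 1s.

11100010101

XOR of the 10 data bits: 1⊕1⊕1⊕0⊕0⊕0⊕1⊕0⊕1⊕0 = 1
Parity bit = 1 (so all 11 bits XOR to 0).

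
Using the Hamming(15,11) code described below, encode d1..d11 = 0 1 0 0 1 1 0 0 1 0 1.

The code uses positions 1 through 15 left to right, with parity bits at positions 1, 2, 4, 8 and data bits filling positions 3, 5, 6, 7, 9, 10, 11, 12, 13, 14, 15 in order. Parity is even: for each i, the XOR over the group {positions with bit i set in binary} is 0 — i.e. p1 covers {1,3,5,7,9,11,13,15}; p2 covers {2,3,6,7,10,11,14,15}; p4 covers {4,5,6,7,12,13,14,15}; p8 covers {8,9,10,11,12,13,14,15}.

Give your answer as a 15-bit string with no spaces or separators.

Place data at non-parity positions: p1 p2 0 p4 1 0 0 p8 1 1 0 0 1 0 1
p1 (pos 1,3,5,7,9,11,13,15): XOR of data positions = 0⊕1⊕0⊕1⊕0⊕1⊕1 = 0
p2 (pos 2,3,6,7,10,11,14,15): XOR of data positions = 0⊕0⊕0⊕1⊕0⊕0⊕1 = 0
p4 (pos 4,5,6,7,12,13,14,15): XOR of data positions = 1⊕0⊕0⊕0⊕1⊕0⊕1 = 1
p8 (pos 8,9,10,11,12,13,14,15): XOR of data positions = 1⊕1⊕0⊕0⊕1⊕0⊕1 = 0
Codeword: 000110001100101

000110001100101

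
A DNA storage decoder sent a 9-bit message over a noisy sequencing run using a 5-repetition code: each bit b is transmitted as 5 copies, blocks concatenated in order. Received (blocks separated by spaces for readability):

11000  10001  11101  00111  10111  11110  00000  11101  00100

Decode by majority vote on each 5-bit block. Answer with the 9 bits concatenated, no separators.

Block 1 (11000): 2 ones → 0
Block 2 (10001): 2 ones → 0
Block 3 (11101): 4 ones → 1
Block 4 (00111): 3 ones → 1
Block 5 (10111): 4 ones → 1
Block 6 (11110): 4 ones → 1
Block 7 (00000): 0 ones → 0
Block 8 (11101): 4 ones → 1
Block 9 (00100): 1 one → 0

001111010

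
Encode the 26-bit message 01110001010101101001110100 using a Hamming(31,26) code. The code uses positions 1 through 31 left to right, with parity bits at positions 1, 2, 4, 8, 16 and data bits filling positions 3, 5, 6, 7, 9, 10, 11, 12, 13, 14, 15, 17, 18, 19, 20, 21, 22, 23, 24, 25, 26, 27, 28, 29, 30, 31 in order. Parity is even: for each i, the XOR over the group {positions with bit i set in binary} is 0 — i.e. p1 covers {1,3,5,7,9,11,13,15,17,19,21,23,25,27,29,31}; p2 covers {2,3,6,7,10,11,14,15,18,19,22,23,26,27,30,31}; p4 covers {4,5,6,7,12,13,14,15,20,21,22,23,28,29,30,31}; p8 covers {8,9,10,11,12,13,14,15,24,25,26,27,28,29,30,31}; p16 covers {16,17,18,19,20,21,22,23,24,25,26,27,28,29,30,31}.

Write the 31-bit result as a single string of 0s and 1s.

1100111000010100101101001110100

Place data at non-parity positions: p1 p2 0 p4 1 1 1 p8 0 0 0 1 0 1 0 p16 1 0 1 1 0 1 0 0 1 1 1 0 1 0 0
p1 (pos 1,3,5,7,9,11,13,15,17,19,21,23,25,27,29,31): XOR of data positions = 0⊕1⊕1⊕0⊕0⊕0⊕0⊕1⊕1⊕0⊕0⊕1⊕1⊕1⊕0 = 1
p2 (pos 2,3,6,7,10,11,14,15,18,19,22,23,26,27,30,31): XOR of data positions = 0⊕1⊕1⊕0⊕0⊕1⊕0⊕0⊕1⊕1⊕0⊕1⊕1⊕0⊕0 = 1
p4 (pos 4,5,6,7,12,13,14,15,20,21,22,23,28,29,30,31): XOR of data positions = 1⊕1⊕1⊕1⊕0⊕1⊕0⊕1⊕0⊕1⊕0⊕0⊕1⊕0⊕0 = 0
p8 (pos 8,9,10,11,12,13,14,15,24,25,26,27,28,29,30,31): XOR of data positions = 0⊕0⊕0⊕1⊕0⊕1⊕0⊕0⊕1⊕1⊕1⊕0⊕1⊕0⊕0 = 0
p16 (pos 16,17,18,19,20,21,22,23,24,25,26,27,28,29,30,31): XOR of data positions = 1⊕0⊕1⊕1⊕0⊕1⊕0⊕0⊕1⊕1⊕1⊕0⊕1⊕0⊕0 = 0
Codeword: 1100111000010100101101001110100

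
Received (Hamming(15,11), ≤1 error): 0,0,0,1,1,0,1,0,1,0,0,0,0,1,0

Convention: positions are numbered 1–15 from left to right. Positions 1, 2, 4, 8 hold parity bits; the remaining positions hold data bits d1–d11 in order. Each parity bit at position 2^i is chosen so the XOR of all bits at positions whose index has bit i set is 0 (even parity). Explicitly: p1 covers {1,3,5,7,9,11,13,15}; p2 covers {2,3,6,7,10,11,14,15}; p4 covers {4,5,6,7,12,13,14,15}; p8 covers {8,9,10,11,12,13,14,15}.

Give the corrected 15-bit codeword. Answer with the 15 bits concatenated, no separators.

100110101000010

s1 (pos 1,3,5,7,9,11,13,15): 0⊕0⊕1⊕1⊕1⊕0⊕0⊕0 = 1
s2 (pos 2,3,6,7,10,11,14,15): 0⊕0⊕0⊕1⊕0⊕0⊕1⊕0 = 0
s4 (pos 4,5,6,7,12,13,14,15): 1⊕1⊕0⊕1⊕0⊕0⊕1⊕0 = 0
s8 (pos 8,9,10,11,12,13,14,15): 0⊕1⊕0⊕0⊕0⊕0⊕1⊕0 = 0
Syndrome s8…s1 = 0001 → error at position 1.
Flip position 1: 000110101000010 → 100110101000010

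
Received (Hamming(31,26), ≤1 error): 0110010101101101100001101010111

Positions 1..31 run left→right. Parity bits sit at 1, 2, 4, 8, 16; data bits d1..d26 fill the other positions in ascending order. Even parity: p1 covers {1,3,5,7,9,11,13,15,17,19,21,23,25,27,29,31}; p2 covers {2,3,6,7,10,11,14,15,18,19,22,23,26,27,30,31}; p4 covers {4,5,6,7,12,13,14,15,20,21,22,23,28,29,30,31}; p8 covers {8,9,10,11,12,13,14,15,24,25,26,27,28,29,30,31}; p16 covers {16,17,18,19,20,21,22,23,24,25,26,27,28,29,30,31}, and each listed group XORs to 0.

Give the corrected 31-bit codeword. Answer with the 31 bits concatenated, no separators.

s1 (pos 1,3,5,7,9,11,13,15,17,19,21,23,25,27,29,31): 0⊕1⊕0⊕0⊕0⊕1⊕1⊕0⊕1⊕0⊕0⊕1⊕1⊕1⊕1⊕1 = 1
s2 (pos 2,3,6,7,10,11,14,15,18,19,22,23,26,27,30,31): 1⊕1⊕1⊕0⊕1⊕1⊕1⊕0⊕0⊕0⊕1⊕1⊕0⊕1⊕1⊕1 = 1
s4 (pos 4,5,6,7,12,13,14,15,20,21,22,23,28,29,30,31): 0⊕0⊕1⊕0⊕0⊕1⊕1⊕0⊕0⊕0⊕1⊕1⊕0⊕1⊕1⊕1 = 0
s8 (pos 8,9,10,11,12,13,14,15,24,25,26,27,28,29,30,31): 1⊕0⊕1⊕1⊕0⊕1⊕1⊕0⊕0⊕1⊕0⊕1⊕0⊕1⊕1⊕1 = 0
s16 (pos 16,17,18,19,20,21,22,23,24,25,26,27,28,29,30,31): 1⊕1⊕0⊕0⊕0⊕0⊕1⊕1⊕0⊕1⊕0⊕1⊕0⊕1⊕1⊕1 = 1
Syndrome s16…s1 = 10011 → error at position 19.
Flip position 19: 0110010101101101100001101010111 → 0110010101101101101001101010111

0110010101101101101001101010111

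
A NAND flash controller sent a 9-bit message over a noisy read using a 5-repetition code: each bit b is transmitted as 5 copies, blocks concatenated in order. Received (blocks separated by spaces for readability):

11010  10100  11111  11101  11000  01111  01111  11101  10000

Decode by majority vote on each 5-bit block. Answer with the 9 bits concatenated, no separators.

101101110

Block 1 (11010): 3 ones → 1
Block 2 (10100): 2 ones → 0
Block 3 (11111): 5 ones → 1
Block 4 (11101): 4 ones → 1
Block 5 (11000): 2 ones → 0
Block 6 (01111): 4 ones → 1
Block 7 (01111): 4 ones → 1
Block 8 (11101): 4 ones → 1
Block 9 (10000): 1 one → 0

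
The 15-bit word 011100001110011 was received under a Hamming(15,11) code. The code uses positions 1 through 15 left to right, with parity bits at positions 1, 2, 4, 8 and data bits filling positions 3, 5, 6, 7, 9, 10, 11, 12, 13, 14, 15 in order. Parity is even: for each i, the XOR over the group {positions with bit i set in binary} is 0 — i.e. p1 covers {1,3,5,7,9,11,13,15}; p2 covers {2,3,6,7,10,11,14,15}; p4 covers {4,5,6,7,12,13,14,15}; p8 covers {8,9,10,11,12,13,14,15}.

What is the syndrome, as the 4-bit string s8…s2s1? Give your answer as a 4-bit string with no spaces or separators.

1100

s1 (pos 1,3,5,7,9,11,13,15): 0⊕1⊕0⊕0⊕1⊕1⊕0⊕1 = 0
s2 (pos 2,3,6,7,10,11,14,15): 1⊕1⊕0⊕0⊕1⊕1⊕1⊕1 = 0
s4 (pos 4,5,6,7,12,13,14,15): 1⊕0⊕0⊕0⊕0⊕0⊕1⊕1 = 1
s8 (pos 8,9,10,11,12,13,14,15): 0⊕1⊕1⊕1⊕0⊕0⊕1⊕1 = 1
Syndrome s8…s1 = 1100 → error at position 12.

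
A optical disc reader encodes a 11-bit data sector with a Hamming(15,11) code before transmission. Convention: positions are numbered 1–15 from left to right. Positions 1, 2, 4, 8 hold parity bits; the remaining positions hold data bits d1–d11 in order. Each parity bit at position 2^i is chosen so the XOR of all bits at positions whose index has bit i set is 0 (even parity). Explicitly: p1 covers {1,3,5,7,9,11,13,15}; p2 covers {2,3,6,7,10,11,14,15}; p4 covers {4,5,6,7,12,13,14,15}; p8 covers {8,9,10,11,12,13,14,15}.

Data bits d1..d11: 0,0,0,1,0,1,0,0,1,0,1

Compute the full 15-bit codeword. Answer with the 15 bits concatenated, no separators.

Place data at non-parity positions: p1 p2 0 p4 0 0 1 p8 0 1 0 0 1 0 1
p1 (pos 1,3,5,7,9,11,13,15): XOR of data positions = 0⊕0⊕1⊕0⊕0⊕1⊕1 = 1
p2 (pos 2,3,6,7,10,11,14,15): XOR of data positions = 0⊕0⊕1⊕1⊕0⊕0⊕1 = 1
p4 (pos 4,5,6,7,12,13,14,15): XOR of data positions = 0⊕0⊕1⊕0⊕1⊕0⊕1 = 1
p8 (pos 8,9,10,11,12,13,14,15): XOR of data positions = 0⊕1⊕0⊕0⊕1⊕0⊕1 = 1
Codeword: 110100110100101

110100110100101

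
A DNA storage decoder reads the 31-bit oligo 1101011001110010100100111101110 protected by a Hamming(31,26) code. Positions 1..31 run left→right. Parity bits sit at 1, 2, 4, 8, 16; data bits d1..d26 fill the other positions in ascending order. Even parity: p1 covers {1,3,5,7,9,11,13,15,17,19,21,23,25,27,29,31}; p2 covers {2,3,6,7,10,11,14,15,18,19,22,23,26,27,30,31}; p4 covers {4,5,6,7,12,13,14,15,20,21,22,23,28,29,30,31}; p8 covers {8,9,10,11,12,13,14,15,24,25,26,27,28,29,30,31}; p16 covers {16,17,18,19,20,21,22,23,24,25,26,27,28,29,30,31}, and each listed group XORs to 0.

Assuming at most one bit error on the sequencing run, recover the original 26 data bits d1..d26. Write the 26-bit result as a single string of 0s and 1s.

00110111001110100111101110

s1 (pos 1,3,5,7,9,11,13,15,17,19,21,23,25,27,29,31): 1⊕0⊕0⊕1⊕0⊕1⊕0⊕1⊕1⊕0⊕0⊕1⊕1⊕0⊕1⊕0 = 0
s2 (pos 2,3,6,7,10,11,14,15,18,19,22,23,26,27,30,31): 1⊕0⊕1⊕1⊕1⊕1⊕0⊕1⊕0⊕0⊕0⊕1⊕1⊕0⊕1⊕0 = 1
s4 (pos 4,5,6,7,12,13,14,15,20,21,22,23,28,29,30,31): 1⊕0⊕1⊕1⊕1⊕0⊕0⊕1⊕1⊕0⊕0⊕1⊕1⊕1⊕1⊕0 = 0
s8 (pos 8,9,10,11,12,13,14,15,24,25,26,27,28,29,30,31): 0⊕0⊕1⊕1⊕1⊕0⊕0⊕1⊕1⊕1⊕1⊕0⊕1⊕1⊕1⊕0 = 0
s16 (pos 16,17,18,19,20,21,22,23,24,25,26,27,28,29,30,31): 0⊕1⊕0⊕0⊕1⊕0⊕0⊕1⊕1⊕1⊕1⊕0⊕1⊕1⊕1⊕0 = 1
Syndrome s16…s1 = 10010 → error at position 18.
Flip position 18: 1101011001110010100100111101110 → 1101011001110010110100111101110
Read data bits from positions 3,5,6,7,9,10,11,12,13,14,15,17,18,19,20,21,22,23,24,25,26,27,28,29,30,31: 00110111001110100111101110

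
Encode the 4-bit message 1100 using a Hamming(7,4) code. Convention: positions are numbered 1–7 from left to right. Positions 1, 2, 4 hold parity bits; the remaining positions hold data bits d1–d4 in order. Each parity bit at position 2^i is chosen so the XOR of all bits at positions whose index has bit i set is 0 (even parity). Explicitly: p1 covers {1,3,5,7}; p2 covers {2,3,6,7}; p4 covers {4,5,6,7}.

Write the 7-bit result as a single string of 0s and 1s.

Place data at non-parity positions: p1 p2 1 p4 1 0 0
p1 (pos 1,3,5,7): XOR of data positions = 1⊕1⊕0 = 0
p2 (pos 2,3,6,7): XOR of data positions = 1⊕0⊕0 = 1
p4 (pos 4,5,6,7): XOR of data positions = 1⊕0⊕0 = 1
Codeword: 0111100

0111100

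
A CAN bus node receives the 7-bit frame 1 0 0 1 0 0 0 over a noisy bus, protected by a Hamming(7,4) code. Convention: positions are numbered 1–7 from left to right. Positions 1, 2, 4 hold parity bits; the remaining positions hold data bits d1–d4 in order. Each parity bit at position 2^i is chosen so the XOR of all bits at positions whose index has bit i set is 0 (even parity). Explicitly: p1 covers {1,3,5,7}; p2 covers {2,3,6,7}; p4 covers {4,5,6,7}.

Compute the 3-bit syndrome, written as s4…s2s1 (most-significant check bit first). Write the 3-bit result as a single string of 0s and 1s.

101

s1 (pos 1,3,5,7): 1⊕0⊕0⊕0 = 1
s2 (pos 2,3,6,7): 0⊕0⊕0⊕0 = 0
s4 (pos 4,5,6,7): 1⊕0⊕0⊕0 = 1
Syndrome s4…s1 = 101 → error at position 5.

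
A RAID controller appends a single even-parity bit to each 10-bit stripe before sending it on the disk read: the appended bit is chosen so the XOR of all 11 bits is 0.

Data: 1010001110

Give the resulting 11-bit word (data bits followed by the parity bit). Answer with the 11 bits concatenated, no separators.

XOR of the 10 data bits: 1⊕0⊕1⊕0⊕0⊕0⊕1⊕1⊕1⊕0 = 1
Parity bit = 1 (so all 11 bits XOR to 0).

10100011101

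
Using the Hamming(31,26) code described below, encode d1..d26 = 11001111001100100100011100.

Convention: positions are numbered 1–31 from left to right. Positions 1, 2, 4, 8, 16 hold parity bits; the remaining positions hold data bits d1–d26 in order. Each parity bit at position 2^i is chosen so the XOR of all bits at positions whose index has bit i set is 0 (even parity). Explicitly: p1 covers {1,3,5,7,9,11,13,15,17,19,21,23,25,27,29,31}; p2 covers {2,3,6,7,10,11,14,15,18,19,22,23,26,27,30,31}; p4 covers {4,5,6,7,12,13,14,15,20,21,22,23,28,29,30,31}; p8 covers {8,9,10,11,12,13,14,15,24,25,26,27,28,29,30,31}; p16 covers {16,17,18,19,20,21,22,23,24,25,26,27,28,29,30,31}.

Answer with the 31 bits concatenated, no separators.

1011100011110010100100100011100

Place data at non-parity positions: p1 p2 1 p4 1 0 0 p8 1 1 1 1 0 0 1 p16 1 0 0 1 0 0 1 0 0 0 1 1 1 0 0
p1 (pos 1,3,5,7,9,11,13,15,17,19,21,23,25,27,29,31): XOR of data positions = 1⊕1⊕0⊕1⊕1⊕0⊕1⊕1⊕0⊕0⊕1⊕0⊕1⊕1⊕0 = 1
p2 (pos 2,3,6,7,10,11,14,15,18,19,22,23,26,27,30,31): XOR of data positions = 1⊕0⊕0⊕1⊕1⊕0⊕1⊕0⊕0⊕0⊕1⊕0⊕1⊕0⊕0 = 0
p4 (pos 4,5,6,7,12,13,14,15,20,21,22,23,28,29,30,31): XOR of data positions = 1⊕0⊕0⊕1⊕0⊕0⊕1⊕1⊕0⊕0⊕1⊕1⊕1⊕0⊕0 = 1
p8 (pos 8,9,10,11,12,13,14,15,24,25,26,27,28,29,30,31): XOR of data positions = 1⊕1⊕1⊕1⊕0⊕0⊕1⊕0⊕0⊕0⊕1⊕1⊕1⊕0⊕0 = 0
p16 (pos 16,17,18,19,20,21,22,23,24,25,26,27,28,29,30,31): XOR of data positions = 1⊕0⊕0⊕1⊕0⊕0⊕1⊕0⊕0⊕0⊕1⊕1⊕1⊕0⊕0 = 0
Codeword: 1011100011110010100100100011100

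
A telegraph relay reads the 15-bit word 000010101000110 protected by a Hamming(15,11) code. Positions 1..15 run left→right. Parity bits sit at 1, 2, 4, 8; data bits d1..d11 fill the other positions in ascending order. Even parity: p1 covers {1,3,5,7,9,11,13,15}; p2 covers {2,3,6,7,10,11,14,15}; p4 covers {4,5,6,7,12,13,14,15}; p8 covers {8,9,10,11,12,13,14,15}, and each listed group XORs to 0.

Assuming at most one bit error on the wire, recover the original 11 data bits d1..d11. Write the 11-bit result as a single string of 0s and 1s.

s1 (pos 1,3,5,7,9,11,13,15): 0⊕0⊕1⊕1⊕1⊕0⊕1⊕0 = 0
s2 (pos 2,3,6,7,10,11,14,15): 0⊕0⊕0⊕1⊕0⊕0⊕1⊕0 = 0
s4 (pos 4,5,6,7,12,13,14,15): 0⊕1⊕0⊕1⊕0⊕1⊕1⊕0 = 0
s8 (pos 8,9,10,11,12,13,14,15): 0⊕1⊕0⊕0⊕0⊕1⊕1⊕0 = 1
Syndrome s8…s1 = 1000 → error at position 8.
Flip position 8: 000010101000110 → 000010111000110
Read data bits from positions 3,5,6,7,9,10,11,12,13,14,15: 01011000110

01011000110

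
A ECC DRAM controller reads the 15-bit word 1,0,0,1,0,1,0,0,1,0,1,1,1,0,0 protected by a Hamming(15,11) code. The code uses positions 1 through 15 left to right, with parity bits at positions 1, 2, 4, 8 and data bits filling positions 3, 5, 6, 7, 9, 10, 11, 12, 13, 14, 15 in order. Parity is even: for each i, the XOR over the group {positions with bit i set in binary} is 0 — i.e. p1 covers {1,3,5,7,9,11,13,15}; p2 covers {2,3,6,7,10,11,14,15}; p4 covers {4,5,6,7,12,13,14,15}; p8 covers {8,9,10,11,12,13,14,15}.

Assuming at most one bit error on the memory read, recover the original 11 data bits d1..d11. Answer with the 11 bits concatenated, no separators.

s1 (pos 1,3,5,7,9,11,13,15): 1⊕0⊕0⊕0⊕1⊕1⊕1⊕0 = 0
s2 (pos 2,3,6,7,10,11,14,15): 0⊕0⊕1⊕0⊕0⊕1⊕0⊕0 = 0
s4 (pos 4,5,6,7,12,13,14,15): 1⊕0⊕1⊕0⊕1⊕1⊕0⊕0 = 0
s8 (pos 8,9,10,11,12,13,14,15): 0⊕1⊕0⊕1⊕1⊕1⊕0⊕0 = 0
Syndrome s8…s1 = 0000 → no error.
Read data bits from positions 3,5,6,7,9,10,11,12,13,14,15: 00101011100

00101011100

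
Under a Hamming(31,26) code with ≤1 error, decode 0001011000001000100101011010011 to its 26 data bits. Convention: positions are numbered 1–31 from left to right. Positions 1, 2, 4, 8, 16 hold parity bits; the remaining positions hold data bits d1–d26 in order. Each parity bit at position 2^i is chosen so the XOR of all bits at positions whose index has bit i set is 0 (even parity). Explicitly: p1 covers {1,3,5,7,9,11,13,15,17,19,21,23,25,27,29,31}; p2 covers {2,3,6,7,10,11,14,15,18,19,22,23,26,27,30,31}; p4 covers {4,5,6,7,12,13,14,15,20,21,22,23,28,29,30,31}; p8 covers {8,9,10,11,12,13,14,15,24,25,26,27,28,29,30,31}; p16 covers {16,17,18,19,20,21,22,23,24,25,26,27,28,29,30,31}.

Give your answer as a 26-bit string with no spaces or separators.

s1 (pos 1,3,5,7,9,11,13,15,17,19,21,23,25,27,29,31): 0⊕0⊕0⊕1⊕0⊕0⊕1⊕0⊕1⊕0⊕0⊕0⊕1⊕1⊕0⊕1 = 0
s2 (pos 2,3,6,7,10,11,14,15,18,19,22,23,26,27,30,31): 0⊕0⊕1⊕1⊕0⊕0⊕0⊕0⊕0⊕0⊕1⊕0⊕0⊕1⊕1⊕1 = 0
s4 (pos 4,5,6,7,12,13,14,15,20,21,22,23,28,29,30,31): 1⊕0⊕1⊕1⊕0⊕1⊕0⊕0⊕1⊕0⊕1⊕0⊕0⊕0⊕1⊕1 = 0
s8 (pos 8,9,10,11,12,13,14,15,24,25,26,27,28,29,30,31): 0⊕0⊕0⊕0⊕0⊕1⊕0⊕0⊕1⊕1⊕0⊕1⊕0⊕0⊕1⊕1 = 0
s16 (pos 16,17,18,19,20,21,22,23,24,25,26,27,28,29,30,31): 0⊕1⊕0⊕0⊕1⊕0⊕1⊕0⊕1⊕1⊕0⊕1⊕0⊕0⊕1⊕1 = 0
Syndrome s16…s1 = 00000 → no error.
Read data bits from positions 3,5,6,7,9,10,11,12,13,14,15,17,18,19,20,21,22,23,24,25,26,27,28,29,30,31: 00110000100100101011010011

00110000100100101011010011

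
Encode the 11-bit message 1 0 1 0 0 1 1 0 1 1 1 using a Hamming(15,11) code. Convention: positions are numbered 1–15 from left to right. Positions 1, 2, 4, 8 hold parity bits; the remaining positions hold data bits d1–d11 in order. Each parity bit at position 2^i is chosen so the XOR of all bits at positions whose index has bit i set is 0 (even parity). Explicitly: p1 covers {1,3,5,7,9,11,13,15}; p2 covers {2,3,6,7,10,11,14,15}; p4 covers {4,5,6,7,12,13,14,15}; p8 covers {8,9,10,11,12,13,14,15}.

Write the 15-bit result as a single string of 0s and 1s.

Place data at non-parity positions: p1 p2 1 p4 0 1 0 p8 0 1 1 0 1 1 1
p1 (pos 1,3,5,7,9,11,13,15): XOR of data positions = 1⊕0⊕0⊕0⊕1⊕1⊕1 = 0
p2 (pos 2,3,6,7,10,11,14,15): XOR of data positions = 1⊕1⊕0⊕1⊕1⊕1⊕1 = 0
p4 (pos 4,5,6,7,12,13,14,15): XOR of data positions = 0⊕1⊕0⊕0⊕1⊕1⊕1 = 0
p8 (pos 8,9,10,11,12,13,14,15): XOR of data positions = 0⊕1⊕1⊕0⊕1⊕1⊕1 = 1
Codeword: 001001010110111

001001010110111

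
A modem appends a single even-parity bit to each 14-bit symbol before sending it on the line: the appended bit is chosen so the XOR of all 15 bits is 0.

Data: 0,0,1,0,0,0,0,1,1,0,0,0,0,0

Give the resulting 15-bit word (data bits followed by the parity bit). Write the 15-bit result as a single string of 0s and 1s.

XOR of the 14 data bits: 0⊕0⊕1⊕0⊕0⊕0⊕0⊕1⊕1⊕0⊕0⊕0⊕0⊕0 = 1
Parity bit = 1 (so all 15 bits XOR to 0).

001000011000001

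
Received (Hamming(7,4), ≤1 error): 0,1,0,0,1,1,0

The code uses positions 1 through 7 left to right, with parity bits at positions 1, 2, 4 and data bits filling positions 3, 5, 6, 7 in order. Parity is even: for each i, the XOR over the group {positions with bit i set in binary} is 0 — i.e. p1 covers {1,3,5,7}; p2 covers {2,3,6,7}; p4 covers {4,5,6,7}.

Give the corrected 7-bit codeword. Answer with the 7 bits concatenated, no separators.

1100110

s1 (pos 1,3,5,7): 0⊕0⊕1⊕0 = 1
s2 (pos 2,3,6,7): 1⊕0⊕1⊕0 = 0
s4 (pos 4,5,6,7): 0⊕1⊕1⊕0 = 0
Syndrome s4…s1 = 001 → error at position 1.
Flip position 1: 0100110 → 1100110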